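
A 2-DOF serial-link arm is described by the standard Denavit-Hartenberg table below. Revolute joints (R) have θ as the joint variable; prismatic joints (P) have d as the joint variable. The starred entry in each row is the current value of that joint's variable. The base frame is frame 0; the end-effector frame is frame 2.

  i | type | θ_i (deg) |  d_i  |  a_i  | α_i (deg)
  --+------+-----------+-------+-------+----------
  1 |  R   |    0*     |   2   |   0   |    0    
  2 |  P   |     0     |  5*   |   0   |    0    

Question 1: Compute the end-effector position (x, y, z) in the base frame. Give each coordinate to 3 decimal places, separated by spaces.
0.000 0.000 7.000

after link 1: o_1 = (0.0000, 0.0000, 2.0000)
after link 2: o_2 = (0.0000, 0.0000, 7.0000)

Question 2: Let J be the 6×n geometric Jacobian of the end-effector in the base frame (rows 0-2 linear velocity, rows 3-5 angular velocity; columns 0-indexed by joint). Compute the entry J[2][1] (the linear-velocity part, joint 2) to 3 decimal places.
1.000

prismatic axis z_1 = (0.0000,0.0000,1.0000)
J_v[:, 1] = z_1; J_ω[:, 1] = (0,0,0)
entry J[2][1] = 1.0000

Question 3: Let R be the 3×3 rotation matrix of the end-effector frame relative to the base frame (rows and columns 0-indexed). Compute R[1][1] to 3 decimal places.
1.000

End-effector y-axis (col 1 of R) = (0.0000,1.0000,0.0000)
R[1][1] = 1.0000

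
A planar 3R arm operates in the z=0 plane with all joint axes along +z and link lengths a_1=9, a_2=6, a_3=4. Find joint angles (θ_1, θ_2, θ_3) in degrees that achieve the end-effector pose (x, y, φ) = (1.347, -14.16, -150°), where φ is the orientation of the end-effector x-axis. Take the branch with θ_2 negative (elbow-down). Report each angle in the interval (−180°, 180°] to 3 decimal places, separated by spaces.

-45.003 -59.992 -45.004

wrist centre = target − a_3·(cos φ, sin φ) = (4.8111, -12.1600)
cos θ_2 = (171.0123−9²−6²)/(2·9·6) = 0.5001; θ_2 = -59.9925° (elbow-down)
β = atan2(-12.1600,4.8111) = -68.4138°; ψ = atan2(-5.1958,12.0007) = -23.4104°
θ_1 = β − ψ = -45.0033°
θ_3 = φ − θ_1 − θ_2 = -45.0042° (wrapped to (-180°,180°])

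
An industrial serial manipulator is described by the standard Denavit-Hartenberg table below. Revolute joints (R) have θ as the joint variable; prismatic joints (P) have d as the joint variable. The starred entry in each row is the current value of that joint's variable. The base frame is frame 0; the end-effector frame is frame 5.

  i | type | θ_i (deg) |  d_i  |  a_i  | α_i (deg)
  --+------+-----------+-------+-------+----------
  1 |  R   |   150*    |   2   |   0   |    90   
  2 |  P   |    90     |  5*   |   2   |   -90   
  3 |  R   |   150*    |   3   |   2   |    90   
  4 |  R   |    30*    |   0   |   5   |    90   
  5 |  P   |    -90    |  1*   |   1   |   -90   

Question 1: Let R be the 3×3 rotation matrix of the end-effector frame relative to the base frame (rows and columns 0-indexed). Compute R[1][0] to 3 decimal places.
0.750

End-effector x-axis (col 0 of R) = (0.4330,0.7500,-0.5000)
R[1][0] = 0.7500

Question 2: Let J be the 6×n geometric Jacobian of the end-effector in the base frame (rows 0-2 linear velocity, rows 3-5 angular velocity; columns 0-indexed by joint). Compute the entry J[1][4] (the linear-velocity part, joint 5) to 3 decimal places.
prismatic axis z_4 = (-0.8750,0.2165,-0.4330)
J_v[:, 4] = z_4; J_ω[:, 4] = (0,0,0)
entry J[1][4] = 0.2165

0.217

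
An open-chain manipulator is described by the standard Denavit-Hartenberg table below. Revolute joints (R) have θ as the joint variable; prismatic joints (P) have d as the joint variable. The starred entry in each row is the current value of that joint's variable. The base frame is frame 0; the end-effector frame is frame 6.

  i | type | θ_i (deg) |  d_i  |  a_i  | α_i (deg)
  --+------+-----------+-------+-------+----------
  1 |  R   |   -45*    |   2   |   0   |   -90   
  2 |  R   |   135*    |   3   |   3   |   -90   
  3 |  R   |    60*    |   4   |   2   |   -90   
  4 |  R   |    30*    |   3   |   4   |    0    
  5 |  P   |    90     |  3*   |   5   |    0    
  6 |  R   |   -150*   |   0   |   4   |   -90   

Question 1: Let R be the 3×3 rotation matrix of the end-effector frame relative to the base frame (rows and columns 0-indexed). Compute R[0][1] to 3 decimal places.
End-effector y-axis (col 1 of R) = (-0.0795,0.7866,-0.6124)
R[0][1] = -0.0795

-0.079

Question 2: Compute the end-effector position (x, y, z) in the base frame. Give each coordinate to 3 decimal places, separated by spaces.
after link 1: o_1 = (0.0000, 0.0000, 2.0000)
after link 2: o_2 = (0.6213, 3.6213, -0.1213)
after link 3: o_3 = (-3.1034, 4.8966, 2.0000)
after link 4: o_4 = (-4.8524, 0.2816, 1.1982)
after link 5: o_5 = (-0.2930, -3.3372, 0.8573)
after link 6: o_6 = (-4.2804, -3.5925, 1.0468)

-4.280 -3.593 1.047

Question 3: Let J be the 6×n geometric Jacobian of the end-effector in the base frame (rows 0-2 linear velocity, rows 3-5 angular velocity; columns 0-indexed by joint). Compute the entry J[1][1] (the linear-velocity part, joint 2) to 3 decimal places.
axis z_1 = (0.7071,0.7071,0.0000); lever o_n−o_1 = (-4.2804,-3.5925,-0.9532)
cross product → J_v[:, 1] = (-0.6740,0.6740,0.4864)
J_ω[:, 1] = z_1
entry J[1][1] = 0.6740

0.674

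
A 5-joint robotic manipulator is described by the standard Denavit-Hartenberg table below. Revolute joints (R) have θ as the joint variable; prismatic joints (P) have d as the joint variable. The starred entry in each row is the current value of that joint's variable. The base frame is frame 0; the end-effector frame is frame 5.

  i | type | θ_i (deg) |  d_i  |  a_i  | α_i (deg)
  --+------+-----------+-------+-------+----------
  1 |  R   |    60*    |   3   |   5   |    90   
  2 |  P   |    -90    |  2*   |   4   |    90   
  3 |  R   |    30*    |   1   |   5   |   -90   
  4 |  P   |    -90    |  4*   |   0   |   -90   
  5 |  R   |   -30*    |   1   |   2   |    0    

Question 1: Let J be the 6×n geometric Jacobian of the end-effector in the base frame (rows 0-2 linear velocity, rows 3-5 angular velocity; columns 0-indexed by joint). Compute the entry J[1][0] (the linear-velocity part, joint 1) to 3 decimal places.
axis z_0 = ẑ; lever o_n−o_0 = (9.2141,-2.7010,-3.6962)
cross product → J_v[:, 0] = (2.7010,9.2141,-0.0000)
J_ω[:, 0] = z_0
entry J[1][0] = 9.2141

9.214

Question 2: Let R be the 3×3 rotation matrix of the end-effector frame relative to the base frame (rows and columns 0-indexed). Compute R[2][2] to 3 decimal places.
End-effector z-axis (col 2 of R) = (0.4330,-0.2500,-0.8660)
R[2][2] = -0.8660

-0.866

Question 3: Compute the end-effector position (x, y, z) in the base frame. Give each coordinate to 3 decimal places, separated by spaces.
after link 1: o_1 = (2.5000, 4.3301, 3.0000)
after link 2: o_2 = (4.2321, 3.3301, -1.0000)
after link 3: o_3 = (5.8971, 1.2141, -5.3301)
after link 4: o_4 = (8.8971, -0.5179, -3.3301)
after link 5: o_5 = (9.2141, -2.7010, -3.6962)

9.214 -2.701 -3.696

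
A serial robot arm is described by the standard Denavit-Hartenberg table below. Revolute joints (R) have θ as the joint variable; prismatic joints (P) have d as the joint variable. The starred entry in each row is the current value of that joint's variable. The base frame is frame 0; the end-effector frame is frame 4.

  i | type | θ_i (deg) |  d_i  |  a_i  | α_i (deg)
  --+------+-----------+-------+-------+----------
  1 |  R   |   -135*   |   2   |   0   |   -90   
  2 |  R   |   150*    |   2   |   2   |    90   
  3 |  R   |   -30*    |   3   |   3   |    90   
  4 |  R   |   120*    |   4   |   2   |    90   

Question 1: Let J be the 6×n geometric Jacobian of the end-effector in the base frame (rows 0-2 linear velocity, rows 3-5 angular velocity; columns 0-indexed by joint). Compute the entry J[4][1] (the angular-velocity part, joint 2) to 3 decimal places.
-0.707

axis z_1 = (0.7071,-0.7071,0.0000); lever o_n−o_1 = (-2.3548,1.1300,-4.9641)
cross product → J_v[:, 1] = (3.5101,3.5101,-0.8660)
J_ω[:, 1] = z_1
entry J[4][1] = -0.7071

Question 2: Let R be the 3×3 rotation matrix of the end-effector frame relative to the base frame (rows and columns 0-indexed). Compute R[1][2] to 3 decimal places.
End-effector z-axis (col 2 of R) = (-0.0237,0.5887,-0.8080)
R[1][2] = 0.5887

0.589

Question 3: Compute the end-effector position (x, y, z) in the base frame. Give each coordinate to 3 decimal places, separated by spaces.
after link 1: o_1 = (0.0000, 0.0000, 2.0000)
after link 2: o_2 = (2.6390, -0.1895, 1.0000)
after link 3: o_3 = (2.1086, 1.4015, -2.8971)
after link 4: o_4 = (-2.3548, 1.1300, -2.9641)

-2.355 1.130 -2.964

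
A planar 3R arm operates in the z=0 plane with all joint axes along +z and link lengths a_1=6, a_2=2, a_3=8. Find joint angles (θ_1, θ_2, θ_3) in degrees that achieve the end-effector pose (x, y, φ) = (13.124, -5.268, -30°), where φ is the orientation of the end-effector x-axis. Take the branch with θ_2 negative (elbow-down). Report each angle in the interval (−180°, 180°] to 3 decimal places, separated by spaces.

wrist centre = target − a_3·(cos φ, sin φ) = (6.1958, -1.2680)
cos θ_2 = (39.9957−6²−2²)/(2·6·2) = -0.0002; θ_2 = -90.0102° (elbow-down)
β = atan2(-1.2680,6.1958) = -11.5661°; ψ = atan2(-2.0000,5.9996) = -18.4360°
θ_1 = β − ψ = 6.8698°
θ_3 = φ − θ_1 − θ_2 = 53.1404° (wrapped to (-180°,180°])

6.870 -90.010 53.140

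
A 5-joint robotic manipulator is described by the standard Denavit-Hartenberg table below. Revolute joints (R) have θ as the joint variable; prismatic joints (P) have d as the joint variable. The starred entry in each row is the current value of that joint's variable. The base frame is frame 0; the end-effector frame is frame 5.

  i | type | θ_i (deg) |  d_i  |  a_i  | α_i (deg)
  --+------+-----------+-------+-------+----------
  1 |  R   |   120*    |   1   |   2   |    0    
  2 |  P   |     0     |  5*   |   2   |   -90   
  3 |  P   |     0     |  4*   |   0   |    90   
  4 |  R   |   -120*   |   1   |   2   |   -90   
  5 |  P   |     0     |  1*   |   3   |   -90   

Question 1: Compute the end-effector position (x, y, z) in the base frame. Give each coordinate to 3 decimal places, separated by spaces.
-0.464 2.464 7.000

after link 1: o_1 = (-1.0000, 1.7321, 1.0000)
after link 2: o_2 = (-2.0000, 3.4641, 6.0000)
after link 3: o_3 = (-5.4641, 1.4641, 6.0000)
after link 4: o_4 = (-3.4641, 1.4641, 7.0000)
after link 5: o_5 = (-0.4641, 2.4641, 7.0000)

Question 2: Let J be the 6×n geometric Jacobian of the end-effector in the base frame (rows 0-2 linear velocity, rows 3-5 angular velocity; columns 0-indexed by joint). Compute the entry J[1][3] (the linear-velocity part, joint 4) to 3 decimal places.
5.000

axis z_3 = (0.0000,0.0000,1.0000); lever o_n−o_3 = (5.0000,1.0000,1.0000)
cross product → J_v[:, 3] = (-1.0000,5.0000,0.0000)
J_ω[:, 3] = z_3
entry J[1][3] = 5.0000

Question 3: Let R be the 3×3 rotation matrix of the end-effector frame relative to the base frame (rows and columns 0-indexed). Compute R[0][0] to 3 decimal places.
End-effector x-axis (col 0 of R) = (1.0000,0.0000,0.0000)
R[0][0] = 1.0000

1.000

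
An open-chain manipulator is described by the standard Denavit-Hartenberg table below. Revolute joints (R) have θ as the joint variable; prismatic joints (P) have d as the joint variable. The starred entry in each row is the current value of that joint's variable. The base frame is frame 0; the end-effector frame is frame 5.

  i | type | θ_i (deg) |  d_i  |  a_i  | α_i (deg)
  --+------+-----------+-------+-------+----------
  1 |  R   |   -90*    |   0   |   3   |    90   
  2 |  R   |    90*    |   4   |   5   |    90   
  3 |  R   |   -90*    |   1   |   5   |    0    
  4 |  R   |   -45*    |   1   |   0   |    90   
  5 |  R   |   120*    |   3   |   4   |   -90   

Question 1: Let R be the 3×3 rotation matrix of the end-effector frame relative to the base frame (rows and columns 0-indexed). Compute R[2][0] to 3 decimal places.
End-effector x-axis (col 0 of R) = (-0.3536,-0.8660,0.3536)
R[2][0] = 0.3536

0.354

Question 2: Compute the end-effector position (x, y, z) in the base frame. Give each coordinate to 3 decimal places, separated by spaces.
-2.536 -8.464 4.293

after link 1: o_1 = (0.0000, -3.0000, 0.0000)
after link 2: o_2 = (-4.0000, -3.0000, 5.0000)
after link 3: o_3 = (1.0000, -4.0000, 5.0000)
after link 4: o_4 = (1.0000, -5.0000, 5.0000)
after link 5: o_5 = (-2.5355, -8.4641, 4.2929)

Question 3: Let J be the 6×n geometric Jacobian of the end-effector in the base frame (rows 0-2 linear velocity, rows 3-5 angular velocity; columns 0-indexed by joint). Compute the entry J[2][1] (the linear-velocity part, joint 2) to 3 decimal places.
axis z_1 = (-1.0000,-0.0000,0.0000); lever o_n−o_1 = (-2.5355,-5.4641,4.2929)
cross product → J_v[:, 1] = (0.0000,4.2929,5.4641)
J_ω[:, 1] = z_1
entry J[2][1] = 5.4641

5.464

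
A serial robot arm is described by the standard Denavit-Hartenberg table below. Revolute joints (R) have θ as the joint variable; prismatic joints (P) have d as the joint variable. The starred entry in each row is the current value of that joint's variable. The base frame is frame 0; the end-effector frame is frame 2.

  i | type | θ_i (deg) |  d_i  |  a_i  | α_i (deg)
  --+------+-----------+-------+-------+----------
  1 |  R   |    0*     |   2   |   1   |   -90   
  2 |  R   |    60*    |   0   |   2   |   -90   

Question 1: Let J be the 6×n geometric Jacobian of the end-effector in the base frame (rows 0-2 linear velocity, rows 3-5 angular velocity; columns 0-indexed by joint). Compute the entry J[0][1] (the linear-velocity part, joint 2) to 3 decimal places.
-1.732

axis z_1 = (0.0000,1.0000,0.0000); lever o_n−o_1 = (1.0000,0.0000,-1.7321)
cross product → J_v[:, 1] = (-1.7321,0.0000,-1.0000)
J_ω[:, 1] = z_1
entry J[0][1] = -1.7321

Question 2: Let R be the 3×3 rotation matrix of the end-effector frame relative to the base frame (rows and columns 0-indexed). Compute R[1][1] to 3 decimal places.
End-effector y-axis (col 1 of R) = (-0.0000,-1.0000,-0.0000)
R[1][1] = -1.0000

-1.000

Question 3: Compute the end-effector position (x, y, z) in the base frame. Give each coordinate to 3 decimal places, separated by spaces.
after link 1: o_1 = (1.0000, 0.0000, 2.0000)
after link 2: o_2 = (2.0000, 0.0000, 0.2679)

2.000 0.000 0.268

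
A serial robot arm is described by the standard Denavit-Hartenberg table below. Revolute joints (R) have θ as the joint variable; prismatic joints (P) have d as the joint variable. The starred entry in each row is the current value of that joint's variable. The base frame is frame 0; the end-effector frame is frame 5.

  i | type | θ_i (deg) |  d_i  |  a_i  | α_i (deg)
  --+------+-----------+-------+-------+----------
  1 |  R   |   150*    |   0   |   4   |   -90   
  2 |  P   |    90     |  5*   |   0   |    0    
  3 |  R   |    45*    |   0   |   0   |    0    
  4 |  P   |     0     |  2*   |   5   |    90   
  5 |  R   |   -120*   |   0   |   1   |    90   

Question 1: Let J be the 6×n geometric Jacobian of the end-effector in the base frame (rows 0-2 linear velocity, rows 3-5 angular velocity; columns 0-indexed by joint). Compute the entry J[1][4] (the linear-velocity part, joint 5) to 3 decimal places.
0.127

axis z_4 = (-0.6124,0.3536,-0.7071); lever o_n−o_4 = (0.1268,0.9268,0.3536)
cross product → J_v[:, 4] = (0.7803,0.1268,-0.6124)
J_ω[:, 4] = z_4
entry J[1][4] = 0.1268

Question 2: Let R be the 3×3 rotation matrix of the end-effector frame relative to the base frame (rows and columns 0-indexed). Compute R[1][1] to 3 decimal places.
End-effector y-axis (col 1 of R) = (-0.6124,0.3536,-0.7071)
R[1][1] = 0.3536

0.354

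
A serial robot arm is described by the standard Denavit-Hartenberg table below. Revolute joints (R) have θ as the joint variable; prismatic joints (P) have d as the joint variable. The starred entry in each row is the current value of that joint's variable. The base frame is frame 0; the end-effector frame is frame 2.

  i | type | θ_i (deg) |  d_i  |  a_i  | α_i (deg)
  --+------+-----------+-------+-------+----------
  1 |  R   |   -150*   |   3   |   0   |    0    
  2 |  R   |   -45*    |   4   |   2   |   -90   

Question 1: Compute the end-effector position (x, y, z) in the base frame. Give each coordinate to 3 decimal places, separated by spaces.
-1.932 0.518 7.000

after link 1: o_1 = (0.0000, 0.0000, 3.0000)
after link 2: o_2 = (-1.9319, 0.5176, 7.0000)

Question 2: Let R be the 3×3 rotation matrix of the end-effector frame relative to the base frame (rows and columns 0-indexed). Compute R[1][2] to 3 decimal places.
End-effector z-axis (col 2 of R) = (-0.2588,-0.9659,0.0000)
R[1][2] = -0.9659

-0.966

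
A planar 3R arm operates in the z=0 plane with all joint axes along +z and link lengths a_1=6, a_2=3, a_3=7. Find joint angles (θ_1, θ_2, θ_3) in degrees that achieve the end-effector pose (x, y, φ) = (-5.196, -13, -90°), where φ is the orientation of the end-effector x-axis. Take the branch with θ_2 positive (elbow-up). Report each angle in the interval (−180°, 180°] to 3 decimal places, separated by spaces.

-150.000 60.003 -0.003

wrist centre = target − a_3·(cos φ, sin φ) = (-5.1960, -6.0000)
cos θ_2 = (62.9984−6²−3²)/(2·6·3) = 0.5000; θ_2 = 60.0029° (elbow-up)
β = atan2(-6.0000,-5.1960) = -130.8926°; ψ = atan2(2.5982,7.4999) = 19.1074°
θ_1 = β − ψ = -150.0000°
θ_3 = φ − θ_1 − θ_2 = -0.0029° (wrapped to (-180°,180°])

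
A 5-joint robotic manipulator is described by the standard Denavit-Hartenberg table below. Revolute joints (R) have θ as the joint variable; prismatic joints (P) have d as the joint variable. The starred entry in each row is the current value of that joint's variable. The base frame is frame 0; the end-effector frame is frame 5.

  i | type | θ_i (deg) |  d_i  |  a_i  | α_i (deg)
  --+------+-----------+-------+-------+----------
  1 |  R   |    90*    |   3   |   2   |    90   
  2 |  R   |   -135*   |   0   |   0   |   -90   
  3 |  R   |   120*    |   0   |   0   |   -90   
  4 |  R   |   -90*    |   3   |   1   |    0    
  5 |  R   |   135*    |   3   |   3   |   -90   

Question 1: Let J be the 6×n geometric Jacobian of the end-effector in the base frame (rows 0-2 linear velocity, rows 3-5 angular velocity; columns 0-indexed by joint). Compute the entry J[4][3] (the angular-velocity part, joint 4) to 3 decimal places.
0.612

axis z_3 = (0.5000,0.6124,0.6124); lever o_n−o_3 = (1.1629,3.6313,5.2171)
cross product → J_v[:, 3] = (0.9711,-1.8964,1.1036)
J_ω[:, 3] = z_3
entry J[4][3] = 0.6124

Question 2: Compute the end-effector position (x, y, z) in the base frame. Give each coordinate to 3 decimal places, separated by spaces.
after link 1: o_1 = (0.0000, 2.0000, 3.0000)
after link 2: o_2 = (0.0000, 2.0000, 3.0000)
after link 3: o_3 = (0.0000, 2.0000, 3.0000)
after link 4: o_4 = (1.5000, 4.5442, 4.1300)
after link 5: o_5 = (1.1629, 5.6313, 8.2171)

1.163 5.631 8.217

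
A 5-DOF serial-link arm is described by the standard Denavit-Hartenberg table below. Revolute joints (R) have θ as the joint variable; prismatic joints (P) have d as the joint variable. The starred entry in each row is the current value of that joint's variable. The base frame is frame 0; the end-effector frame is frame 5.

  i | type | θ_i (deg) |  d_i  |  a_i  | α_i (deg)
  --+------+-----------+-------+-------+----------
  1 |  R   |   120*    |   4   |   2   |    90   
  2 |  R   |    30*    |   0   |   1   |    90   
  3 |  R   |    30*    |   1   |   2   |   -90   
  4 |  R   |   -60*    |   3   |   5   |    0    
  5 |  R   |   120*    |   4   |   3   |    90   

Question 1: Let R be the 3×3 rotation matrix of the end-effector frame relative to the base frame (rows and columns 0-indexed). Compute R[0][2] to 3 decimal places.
End-effector z-axis (col 2 of R) = (-0.0748,0.9955,-0.0580)
R[0][2] = -0.0748

-0.075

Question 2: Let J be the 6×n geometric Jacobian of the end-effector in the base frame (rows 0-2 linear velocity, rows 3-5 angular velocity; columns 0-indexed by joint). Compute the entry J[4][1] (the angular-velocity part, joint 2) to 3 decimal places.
0.500

axis z_1 = (0.8660,0.5000,0.0000); lever o_n−o_1 = (5.9976,7.7362,-1.0179)
cross product → J_v[:, 1] = (-0.5090,0.8816,3.7010)
J_ω[:, 1] = z_1
entry J[4][1] = 0.5000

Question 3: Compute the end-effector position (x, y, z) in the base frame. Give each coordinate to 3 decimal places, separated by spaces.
after link 1: o_1 = (-1.0000, 1.7321, 4.0000)
after link 2: o_2 = (-1.4330, 2.4821, 4.5000)
after link 3: o_3 = (-1.5670, 4.7141, 4.5000)
after link 4: o_4 = (0.3950, 9.0119, 1.0825)
after link 5: o_5 = (4.9976, 9.4683, 2.9821)

4.998 9.468 2.982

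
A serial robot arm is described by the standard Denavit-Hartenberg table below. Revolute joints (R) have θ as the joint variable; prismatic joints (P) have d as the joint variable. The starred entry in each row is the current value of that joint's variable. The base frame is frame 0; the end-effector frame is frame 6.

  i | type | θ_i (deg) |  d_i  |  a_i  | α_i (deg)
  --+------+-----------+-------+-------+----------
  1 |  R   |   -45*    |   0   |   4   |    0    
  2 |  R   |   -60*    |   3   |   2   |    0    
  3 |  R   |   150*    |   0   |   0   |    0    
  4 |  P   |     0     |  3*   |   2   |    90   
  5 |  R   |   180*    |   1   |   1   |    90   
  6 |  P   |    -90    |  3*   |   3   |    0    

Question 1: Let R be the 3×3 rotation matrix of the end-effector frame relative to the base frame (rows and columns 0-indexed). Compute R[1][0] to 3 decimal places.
0.707

End-effector x-axis (col 0 of R) = (-0.7071,0.7071,0.0000)
R[1][0] = 0.7071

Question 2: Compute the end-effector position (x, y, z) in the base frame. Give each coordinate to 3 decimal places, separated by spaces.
after link 1: o_1 = (2.8284, -2.8284, 0.0000)
after link 2: o_2 = (2.3108, -4.7603, 3.0000)
after link 3: o_3 = (2.3108, -4.7603, 3.0000)
after link 4: o_4 = (3.7250, -3.3461, 6.0000)
after link 5: o_5 = (3.7250, -4.7603, 6.0000)
after link 6: o_6 = (1.6037, -2.6390, 9.0000)

1.604 -2.639 9.000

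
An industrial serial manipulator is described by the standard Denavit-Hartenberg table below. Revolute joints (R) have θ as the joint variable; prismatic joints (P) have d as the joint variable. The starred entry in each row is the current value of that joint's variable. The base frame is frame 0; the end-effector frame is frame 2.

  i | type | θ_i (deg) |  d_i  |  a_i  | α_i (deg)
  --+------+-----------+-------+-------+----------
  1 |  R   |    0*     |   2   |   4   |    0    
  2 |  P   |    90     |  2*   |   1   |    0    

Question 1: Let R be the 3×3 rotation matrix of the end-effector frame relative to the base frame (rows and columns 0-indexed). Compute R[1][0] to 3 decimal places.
End-effector x-axis (col 0 of R) = (0.0000,1.0000,0.0000)
R[1][0] = 1.0000

1.000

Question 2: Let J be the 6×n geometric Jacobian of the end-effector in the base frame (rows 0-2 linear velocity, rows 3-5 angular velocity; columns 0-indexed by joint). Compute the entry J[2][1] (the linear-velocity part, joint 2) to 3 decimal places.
prismatic axis z_1 = (0.0000,0.0000,1.0000)
J_v[:, 1] = z_1; J_ω[:, 1] = (0,0,0)
entry J[2][1] = 1.0000

1.000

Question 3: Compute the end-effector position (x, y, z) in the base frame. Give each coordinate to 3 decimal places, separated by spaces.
after link 1: o_1 = (4.0000, 0.0000, 2.0000)
after link 2: o_2 = (4.0000, 1.0000, 4.0000)

4.000 1.000 4.000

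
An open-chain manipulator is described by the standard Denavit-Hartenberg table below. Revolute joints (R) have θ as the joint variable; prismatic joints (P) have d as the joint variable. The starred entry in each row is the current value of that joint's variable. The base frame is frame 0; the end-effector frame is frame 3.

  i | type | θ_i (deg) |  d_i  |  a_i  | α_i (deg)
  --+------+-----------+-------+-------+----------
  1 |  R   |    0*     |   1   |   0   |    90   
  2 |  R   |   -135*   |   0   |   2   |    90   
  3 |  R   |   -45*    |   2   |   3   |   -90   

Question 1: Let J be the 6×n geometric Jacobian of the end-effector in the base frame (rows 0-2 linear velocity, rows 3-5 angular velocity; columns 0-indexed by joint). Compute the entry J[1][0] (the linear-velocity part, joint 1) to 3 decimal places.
axis z_0 = ẑ; lever o_n−o_0 = (-4.3284,2.1213,-0.5000)
cross product → J_v[:, 0] = (-2.1213,-4.3284,0.0000)
J_ω[:, 0] = z_0
entry J[1][0] = -4.3284

-4.328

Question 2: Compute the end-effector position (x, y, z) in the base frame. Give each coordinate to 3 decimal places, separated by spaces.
-4.328 2.121 -0.500

after link 1: o_1 = (0.0000, 0.0000, 1.0000)
after link 2: o_2 = (-1.4142, -0.0000, -0.4142)
after link 3: o_3 = (-4.3284, 2.1213, -0.5000)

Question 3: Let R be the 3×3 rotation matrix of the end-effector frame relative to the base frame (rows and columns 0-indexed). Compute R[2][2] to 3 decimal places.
End-effector z-axis (col 2 of R) = (-0.5000,-0.7071,-0.5000)
R[2][2] = -0.5000

-0.500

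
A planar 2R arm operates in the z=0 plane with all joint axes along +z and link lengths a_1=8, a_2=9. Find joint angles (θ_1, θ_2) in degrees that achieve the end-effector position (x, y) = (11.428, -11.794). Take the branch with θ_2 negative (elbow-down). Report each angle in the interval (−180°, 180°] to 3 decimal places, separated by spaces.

-29.996 -30.008

cos θ_2 = (269.6976−8²−9²)/(2·8·9) = 0.8660; θ_2 = -30.0080° (elbow-down)
β = atan2(-11.7940,11.4280) = -45.9030°; ψ = atan2(-4.5011,15.7936) = -15.9073°
θ_1 = β − ψ = -29.9957°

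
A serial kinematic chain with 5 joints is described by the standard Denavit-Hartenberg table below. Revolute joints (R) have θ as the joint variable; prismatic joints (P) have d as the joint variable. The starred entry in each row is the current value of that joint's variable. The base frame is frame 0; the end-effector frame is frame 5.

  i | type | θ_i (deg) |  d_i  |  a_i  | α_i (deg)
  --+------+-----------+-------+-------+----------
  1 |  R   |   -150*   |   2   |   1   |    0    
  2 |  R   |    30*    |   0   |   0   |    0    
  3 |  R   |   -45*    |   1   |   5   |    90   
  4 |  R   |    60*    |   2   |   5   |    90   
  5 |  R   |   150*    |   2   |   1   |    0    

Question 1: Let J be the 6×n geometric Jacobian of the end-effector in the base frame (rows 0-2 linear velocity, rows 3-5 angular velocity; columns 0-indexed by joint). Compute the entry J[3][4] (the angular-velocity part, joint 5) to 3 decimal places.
-0.837

axis z_4 = (-0.8365,-0.2241,-0.5000); lever o_n−o_4 = (-1.3842,0.1467,-1.7500)
cross product → J_v[:, 4] = (0.4656,-0.7718,-0.4330)
J_ω[:, 4] = z_4
entry J[3][4] = -0.8365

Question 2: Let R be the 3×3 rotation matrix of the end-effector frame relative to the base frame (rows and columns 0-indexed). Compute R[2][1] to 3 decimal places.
End-effector y-axis (col 1 of R) = (0.4656,-0.7718,-0.4330)
R[2][1] = -0.4330

-0.433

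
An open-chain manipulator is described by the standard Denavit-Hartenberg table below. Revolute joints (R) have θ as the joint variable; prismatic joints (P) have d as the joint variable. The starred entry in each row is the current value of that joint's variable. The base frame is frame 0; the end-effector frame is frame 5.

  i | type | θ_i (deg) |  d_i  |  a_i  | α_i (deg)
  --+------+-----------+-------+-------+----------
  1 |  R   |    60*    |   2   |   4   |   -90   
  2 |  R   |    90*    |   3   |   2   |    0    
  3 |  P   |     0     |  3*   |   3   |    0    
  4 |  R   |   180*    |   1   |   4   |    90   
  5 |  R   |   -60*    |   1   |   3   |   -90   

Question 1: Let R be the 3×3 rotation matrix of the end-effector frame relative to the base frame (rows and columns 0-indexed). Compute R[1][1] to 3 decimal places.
0.866

End-effector y-axis (col 1 of R) = (0.5000,0.8660,0.0000)
R[1][1] = 0.8660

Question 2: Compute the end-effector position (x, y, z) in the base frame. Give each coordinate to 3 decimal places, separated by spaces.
after link 1: o_1 = (2.0000, 3.4641, 2.0000)
after link 2: o_2 = (-0.5981, 4.9641, 0.0000)
after link 3: o_3 = (-3.1962, 6.4641, -3.0000)
after link 4: o_4 = (-4.0622, 6.9641, 1.0000)
after link 5: o_5 = (-2.3122, 4.7990, 2.5000)

-2.312 4.799 2.500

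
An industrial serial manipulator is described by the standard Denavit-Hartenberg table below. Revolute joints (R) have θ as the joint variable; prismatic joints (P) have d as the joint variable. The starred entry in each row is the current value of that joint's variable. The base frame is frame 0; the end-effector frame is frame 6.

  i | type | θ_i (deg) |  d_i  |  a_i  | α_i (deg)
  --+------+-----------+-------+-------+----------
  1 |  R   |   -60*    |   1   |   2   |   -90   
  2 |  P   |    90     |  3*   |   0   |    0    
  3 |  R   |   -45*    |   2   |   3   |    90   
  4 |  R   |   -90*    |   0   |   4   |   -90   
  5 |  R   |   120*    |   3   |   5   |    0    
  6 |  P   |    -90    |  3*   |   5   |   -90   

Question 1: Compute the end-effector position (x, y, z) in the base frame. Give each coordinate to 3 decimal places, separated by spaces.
1.048 -3.476 -10.194

after link 1: o_1 = (1.0000, -1.7321, 1.0000)
after link 2: o_2 = (3.5981, -0.2321, 1.0000)
after link 3: o_3 = (6.3908, -1.0692, -1.1213)
after link 4: o_4 = (2.9267, -3.0692, -1.1213)
after link 5: o_5 = (4.6215, -1.0046, -6.3045)
after link 6: o_6 = (1.0483, -3.4759, -10.1936)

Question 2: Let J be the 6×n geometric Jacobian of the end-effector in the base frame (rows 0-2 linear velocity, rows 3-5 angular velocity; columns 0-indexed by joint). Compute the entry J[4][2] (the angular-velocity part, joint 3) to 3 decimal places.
axis z_2 = (0.8660,0.5000,0.0000); lever o_n−o_2 = (-2.5498,-3.2438,-11.1936)
cross product → J_v[:, 2] = (-5.5968,9.6939,-1.5343)
J_ω[:, 2] = z_2
entry J[4][2] = 0.5000

0.500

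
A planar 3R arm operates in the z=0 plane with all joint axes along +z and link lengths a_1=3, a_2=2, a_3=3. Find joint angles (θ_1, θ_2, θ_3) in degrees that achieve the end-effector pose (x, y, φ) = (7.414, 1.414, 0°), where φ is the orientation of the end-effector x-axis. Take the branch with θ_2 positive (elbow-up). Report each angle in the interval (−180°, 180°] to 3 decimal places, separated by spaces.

-0.008 45.017 -45.009

wrist centre = target − a_3·(cos φ, sin φ) = (4.4140, 1.4140)
cos θ_2 = (21.4828−3²−2²)/(2·3·2) = 0.7069; θ_2 = 45.0168° (elbow-up)
β = atan2(1.4140,4.4140) = 17.7626°; ψ = atan2(1.4146,4.4138) = 17.7707°
θ_1 = β − ψ = -0.0082°
θ_3 = φ − θ_1 − θ_2 = -45.0087° (wrapped to (-180°,180°])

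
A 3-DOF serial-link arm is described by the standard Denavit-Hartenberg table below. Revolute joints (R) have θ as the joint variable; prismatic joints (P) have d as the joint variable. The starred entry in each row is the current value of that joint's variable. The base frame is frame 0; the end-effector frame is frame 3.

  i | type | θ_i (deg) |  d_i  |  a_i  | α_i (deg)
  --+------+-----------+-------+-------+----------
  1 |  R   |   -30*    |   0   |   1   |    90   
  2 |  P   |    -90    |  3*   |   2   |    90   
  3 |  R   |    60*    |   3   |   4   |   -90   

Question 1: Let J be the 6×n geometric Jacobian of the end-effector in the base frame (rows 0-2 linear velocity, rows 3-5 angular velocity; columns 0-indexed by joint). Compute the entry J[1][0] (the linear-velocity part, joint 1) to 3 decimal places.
axis z_0 = ẑ; lever o_n−o_0 = (-4.9641,-4.5981,-4.0000)
cross product → J_v[:, 0] = (4.5981,-4.9641,0.0000)
J_ω[:, 0] = z_0
entry J[1][0] = -4.9641

-4.964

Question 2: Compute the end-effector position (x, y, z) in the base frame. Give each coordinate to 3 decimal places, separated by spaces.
after link 1: o_1 = (0.8660, -0.5000, 0.0000)
after link 2: o_2 = (-0.6340, -3.0981, -2.0000)
after link 3: o_3 = (-4.9641, -4.5981, -4.0000)

-4.964 -4.598 -4.000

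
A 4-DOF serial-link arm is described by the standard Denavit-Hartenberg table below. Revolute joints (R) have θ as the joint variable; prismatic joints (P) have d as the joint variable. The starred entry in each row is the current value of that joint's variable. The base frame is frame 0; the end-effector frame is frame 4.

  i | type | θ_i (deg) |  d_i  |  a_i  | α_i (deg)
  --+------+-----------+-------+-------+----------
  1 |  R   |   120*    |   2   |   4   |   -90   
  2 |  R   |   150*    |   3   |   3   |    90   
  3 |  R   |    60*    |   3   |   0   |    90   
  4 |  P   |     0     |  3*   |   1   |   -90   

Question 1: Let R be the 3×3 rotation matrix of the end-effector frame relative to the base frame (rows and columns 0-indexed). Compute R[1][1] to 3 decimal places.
End-effector y-axis (col 1 of R) = (-0.8080,0.3995,0.4330)
R[1][1] = 0.3995

0.400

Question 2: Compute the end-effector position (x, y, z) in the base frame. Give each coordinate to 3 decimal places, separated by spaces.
-2.158 -0.993 -3.647

after link 1: o_1 = (-2.0000, 3.4641, 2.0000)
after link 2: o_2 = (-3.2990, -0.2859, 0.5000)
after link 3: o_3 = (-4.0490, 1.0131, -2.0981)
after link 4: o_4 = (-2.1585, -0.9934, -3.6471)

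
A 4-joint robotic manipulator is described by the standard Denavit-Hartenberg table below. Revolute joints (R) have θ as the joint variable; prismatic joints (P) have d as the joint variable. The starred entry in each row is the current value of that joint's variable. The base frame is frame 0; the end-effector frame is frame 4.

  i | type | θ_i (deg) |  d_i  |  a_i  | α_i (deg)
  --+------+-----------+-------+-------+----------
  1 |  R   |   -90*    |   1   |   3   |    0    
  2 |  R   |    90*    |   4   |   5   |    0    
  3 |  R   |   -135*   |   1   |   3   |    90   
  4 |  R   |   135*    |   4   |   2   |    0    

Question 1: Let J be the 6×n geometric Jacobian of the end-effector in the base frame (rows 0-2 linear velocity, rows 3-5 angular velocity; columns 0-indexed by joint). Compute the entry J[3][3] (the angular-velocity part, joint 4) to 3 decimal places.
-0.707

axis z_3 = (-0.7071,0.7071,0.0000); lever o_n−o_3 = (-1.8284,3.8284,1.4142)
cross product → J_v[:, 3] = (1.0000,1.0000,-1.4142)
J_ω[:, 3] = z_3
entry J[3][3] = -0.7071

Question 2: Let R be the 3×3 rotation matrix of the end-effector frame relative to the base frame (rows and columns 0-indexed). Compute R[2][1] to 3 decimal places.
End-effector y-axis (col 1 of R) = (0.5000,0.5000,-0.7071)
R[2][1] = -0.7071

-0.707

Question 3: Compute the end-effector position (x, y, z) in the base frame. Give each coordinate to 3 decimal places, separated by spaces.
after link 1: o_1 = (0.0000, -3.0000, 1.0000)
after link 2: o_2 = (5.0000, -3.0000, 5.0000)
after link 3: o_3 = (2.8787, -5.1213, 6.0000)
after link 4: o_4 = (1.0503, -1.2929, 7.4142)

1.050 -1.293 7.414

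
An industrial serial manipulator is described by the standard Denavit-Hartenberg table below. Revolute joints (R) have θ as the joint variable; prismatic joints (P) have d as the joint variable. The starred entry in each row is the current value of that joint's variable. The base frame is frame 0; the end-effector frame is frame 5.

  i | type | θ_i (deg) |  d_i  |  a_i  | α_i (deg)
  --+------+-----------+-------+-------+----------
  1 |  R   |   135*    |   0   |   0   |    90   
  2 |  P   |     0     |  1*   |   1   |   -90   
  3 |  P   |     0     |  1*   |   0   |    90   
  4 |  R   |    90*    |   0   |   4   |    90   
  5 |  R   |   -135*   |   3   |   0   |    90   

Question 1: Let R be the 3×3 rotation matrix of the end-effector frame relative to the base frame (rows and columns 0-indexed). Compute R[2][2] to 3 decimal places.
-0.707

End-effector z-axis (col 2 of R) = (0.5000,0.5000,-0.7071)
R[2][2] = -0.7071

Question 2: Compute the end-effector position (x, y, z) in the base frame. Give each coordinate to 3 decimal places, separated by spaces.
after link 1: o_1 = (0.0000, 0.0000, 0.0000)
after link 2: o_2 = (0.0000, 1.4142, 0.0000)
after link 3: o_3 = (0.0000, 1.4142, 1.0000)
after link 4: o_4 = (-0.0000, 1.4142, 5.0000)
after link 5: o_5 = (-2.1213, 3.5355, 5.0000)

-2.121 3.536 5.000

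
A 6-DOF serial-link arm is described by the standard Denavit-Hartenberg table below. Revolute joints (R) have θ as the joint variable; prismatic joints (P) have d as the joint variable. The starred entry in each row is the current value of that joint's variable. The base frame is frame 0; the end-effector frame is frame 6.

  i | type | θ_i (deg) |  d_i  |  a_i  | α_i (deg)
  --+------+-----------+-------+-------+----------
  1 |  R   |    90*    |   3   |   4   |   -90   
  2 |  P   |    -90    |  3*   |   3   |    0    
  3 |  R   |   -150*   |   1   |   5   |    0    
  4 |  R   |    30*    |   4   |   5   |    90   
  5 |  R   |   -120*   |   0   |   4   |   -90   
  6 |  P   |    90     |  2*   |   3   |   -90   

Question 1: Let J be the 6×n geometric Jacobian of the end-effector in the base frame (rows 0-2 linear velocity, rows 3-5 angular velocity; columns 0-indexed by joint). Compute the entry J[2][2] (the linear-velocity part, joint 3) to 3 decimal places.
8.098

axis z_2 = (-1.0000,0.0000,0.0000); lever o_n−o_2 = (-0.5359,-8.0981,-4.0981)
cross product → J_v[:, 2] = (0.0000,-4.0981,8.0981)
J_ω[:, 2] = z_2
entry J[2][2] = 8.0981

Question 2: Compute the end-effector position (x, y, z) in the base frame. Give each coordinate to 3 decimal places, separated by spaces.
after link 1: o_1 = (0.0000, 4.0000, 3.0000)
after link 2: o_2 = (-3.0000, 4.0000, 6.0000)
after link 3: o_3 = (-4.0000, 1.5000, 1.6699)
after link 4: o_4 = (-8.0000, -2.8301, -0.8301)
after link 5: o_5 = (-4.5359, -1.0981, 0.1699)
after link 6: o_6 = (-3.5359, -4.0981, 1.9019)

-3.536 -4.098 1.902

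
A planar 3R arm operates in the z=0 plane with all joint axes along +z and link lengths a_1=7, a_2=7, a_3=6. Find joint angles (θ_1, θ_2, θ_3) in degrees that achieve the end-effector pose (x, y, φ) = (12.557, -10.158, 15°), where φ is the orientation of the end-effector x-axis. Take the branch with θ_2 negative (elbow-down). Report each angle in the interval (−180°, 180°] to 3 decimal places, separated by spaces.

wrist centre = target − a_3·(cos φ, sin φ) = (6.7614, -11.7109)
cos θ_2 = (182.8627−7²−7²)/(2·7·7) = 0.8659; θ_2 = -30.0092° (elbow-down)
β = atan2(-11.7109,6.7614) = -59.9995°; ψ = atan2(-3.5010,13.0616) = -15.0046°
θ_1 = β − ψ = -44.9949°
θ_3 = φ − θ_1 − θ_2 = 90.0040° (wrapped to (-180°,180°])

-44.995 -30.009 90.004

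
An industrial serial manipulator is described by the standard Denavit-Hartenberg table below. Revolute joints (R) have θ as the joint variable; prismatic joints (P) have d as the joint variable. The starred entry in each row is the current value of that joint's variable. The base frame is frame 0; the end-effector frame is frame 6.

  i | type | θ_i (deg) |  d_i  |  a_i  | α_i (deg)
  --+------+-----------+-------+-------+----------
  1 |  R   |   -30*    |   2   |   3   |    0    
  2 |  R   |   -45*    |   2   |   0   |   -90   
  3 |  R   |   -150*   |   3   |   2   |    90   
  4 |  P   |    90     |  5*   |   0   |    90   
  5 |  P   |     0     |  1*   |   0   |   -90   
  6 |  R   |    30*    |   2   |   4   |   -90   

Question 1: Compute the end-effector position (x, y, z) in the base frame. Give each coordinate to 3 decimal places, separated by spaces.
after link 1: o_1 = (2.5981, -1.5000, 2.0000)
after link 2: o_2 = (2.5981, -1.5000, 4.0000)
after link 3: o_3 = (5.0476, 0.9495, 5.0000)
after link 4: o_4 = (4.4005, 3.3643, 0.6699)
after link 5: o_5 = (4.1764, 4.2008, 1.1699)
after link 6: o_6 = (7.7119, 4.3903, -1.5622)

7.712 4.390 -1.562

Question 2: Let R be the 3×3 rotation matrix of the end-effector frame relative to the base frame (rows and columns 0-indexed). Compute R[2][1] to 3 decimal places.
End-effector y-axis (col 1 of R) = (0.1294,-0.4830,0.8660)
R[2][1] = 0.8660

0.866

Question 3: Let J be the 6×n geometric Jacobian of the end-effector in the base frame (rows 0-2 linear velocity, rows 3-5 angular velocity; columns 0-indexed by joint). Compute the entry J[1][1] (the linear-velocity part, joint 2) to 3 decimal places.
axis z_1 = (0.0000,0.0000,1.0000); lever o_n−o_1 = (5.1138,5.8903,-3.5622)
cross product → J_v[:, 1] = (-5.8903,5.1138,0.0000)
J_ω[:, 1] = z_1
entry J[1][1] = 5.1138

5.114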